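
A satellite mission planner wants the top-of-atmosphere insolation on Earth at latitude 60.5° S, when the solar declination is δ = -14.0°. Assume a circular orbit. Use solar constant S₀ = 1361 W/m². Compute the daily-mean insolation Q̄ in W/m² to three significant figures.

cos H₀ = −tan(-60.5°) tan(-14.000°) = -0.4407, H₀ = 2.0272 rad.
Bracket: H₀ sin φ sin δ + cos φ cos δ sin H₀ = 2.0272×-0.87036×-0.24192 + 0.49242×0.97030×0.89766 = 0.426842 + 0.428898 = 0.855740.
Q̄ = (S₀/π) × [bracket] = (1361/π) × 0.855740 = 370.7 W/m².

Q̄ ≈ 371 W/m²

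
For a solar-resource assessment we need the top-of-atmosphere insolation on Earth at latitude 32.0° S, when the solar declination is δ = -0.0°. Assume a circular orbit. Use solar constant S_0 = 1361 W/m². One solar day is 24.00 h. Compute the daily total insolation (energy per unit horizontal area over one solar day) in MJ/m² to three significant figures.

cos h₀ = −tan(-32.0°) tan(-0.000°) = -0.0000, h₀ = 1.5708 rad.
Bracket: h₀ sin ϕ sin δ + cos ϕ cos δ sin h₀ = 1.5708×-0.52992×-0.00000 + 0.84805×1.00000×1.00000 = 0.000000 + 0.848050 = 0.848050.
Q̄ = (S_0/π) × [bracket] = (1361/π) × 0.848050 = 367.39 W/m².
Daily total = Q̄ × 24.00 h × 3600 s/h = 367.39 × 24.00 × 3600 / 10⁶ = 31.74 MJ/m².

31.7 MJ/m²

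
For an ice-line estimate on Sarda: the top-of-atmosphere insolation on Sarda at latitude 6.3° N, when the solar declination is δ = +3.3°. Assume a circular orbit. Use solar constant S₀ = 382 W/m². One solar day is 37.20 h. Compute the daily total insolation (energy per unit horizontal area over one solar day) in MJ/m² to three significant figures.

16.3 MJ/m²

cos H₀ = −tan(+6.3°) tan(+3.300°) = -0.0064, H₀ = 1.5772 rad.
Bracket: H₀ sin φ sin δ + cos φ cos δ sin H₀ = 1.5772×0.10973×0.05756 + 0.99396×0.99834×0.99998 = 0.009962 + 0.992290 = 1.002252.
Q̄ = (S₀/π) × [bracket] = (382/π) × 1.002252 = 121.87 W/m².
Daily total = Q̄ × 37.20 h × 3600 s/h = 121.87 × 37.20 × 3600 / 10⁶ = 16.32 MJ/m².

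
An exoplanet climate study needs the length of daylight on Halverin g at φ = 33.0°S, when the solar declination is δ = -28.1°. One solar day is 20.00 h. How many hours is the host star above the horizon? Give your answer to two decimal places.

cos H₀ = −tan φ · tan δ = −tan(-33.0°) × tan(-28.100°) = -0.3468, so H₀ = 1.9249 rad = 110.29°.
Daylight = 2H₀/(2π) × 20.00 h = (1.9249/π) × 20.00 = 12.25 h.

12.25 h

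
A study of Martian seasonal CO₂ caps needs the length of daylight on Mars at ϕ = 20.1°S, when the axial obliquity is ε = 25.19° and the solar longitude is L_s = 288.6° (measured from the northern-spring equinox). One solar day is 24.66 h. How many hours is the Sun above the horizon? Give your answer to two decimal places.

13.60 h

Solar declination: sin δ = sin ε · sin L_s = sin 25.19° × sin 288.6° = -0.40339, so δ = -23.790°.
cos h₀ = −tan ϕ · tan δ = −tan(-20.1°) × tan(-23.790°) = -0.1613, so h₀ = 1.7328 rad = 99.28°.
Daylight = 2h₀/(2π) × 24.66 h = (1.7328/π) × 24.66 = 13.60 h.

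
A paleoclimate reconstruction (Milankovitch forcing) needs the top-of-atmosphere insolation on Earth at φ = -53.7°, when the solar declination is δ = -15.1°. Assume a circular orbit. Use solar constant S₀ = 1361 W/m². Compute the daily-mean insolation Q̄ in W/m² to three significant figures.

cos H₀ = −tan(-53.7°) tan(-15.100°) = -0.3673, H₀ = 1.9469 rad.
Bracket: H₀ sin φ sin δ + cos φ cos δ sin H₀ = 1.9469×-0.80593×-0.26050 + 0.59201×0.96547×0.93010 = 0.408741 + 0.531615 = 0.940356.
Q̄ = (S₀/π) × [bracket] = (1361/π) × 0.940356 = 407.4 W/m².

Q̄ ≈ 407 W/m²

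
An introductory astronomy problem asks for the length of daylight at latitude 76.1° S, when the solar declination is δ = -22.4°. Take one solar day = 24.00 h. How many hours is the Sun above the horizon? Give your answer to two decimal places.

Sunrise equation: cos H₀ = −tan φ · tan δ = -1.6655 ≤ −1, so the Sun never sets (polar day) and H₀ = π.
Daylight = 2H₀/(2π) × 24.00 h = (3.1416/π) × 24.00 = 24.00 h.

24.00 h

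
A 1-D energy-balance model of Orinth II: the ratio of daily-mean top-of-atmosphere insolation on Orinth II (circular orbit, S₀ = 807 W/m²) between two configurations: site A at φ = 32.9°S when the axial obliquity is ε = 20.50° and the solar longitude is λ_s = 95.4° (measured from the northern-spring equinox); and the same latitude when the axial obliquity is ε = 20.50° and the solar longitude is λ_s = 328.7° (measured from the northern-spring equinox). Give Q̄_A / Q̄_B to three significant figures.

— Configuration A (φ=-32.9°):
Solar declination: sin δ = sin ε · sin λ_s = sin 20.50° × sin 95.4° = 0.34865, so δ = +20.405°.
cos H₀ = −tan(-32.9°) tan(+20.405°) = 0.2407, H₀ = 1.3278 rad.
Bracket: H₀ sin φ sin δ + cos φ cos δ sin H₀ = 1.3278×-0.54317×0.34865 + 0.83962×0.93725×0.97061 = -0.251454 + 0.763806 = 0.512352.
Q̄ = (S₀/π) × [bracket] = (807/π) × 0.512352 = 131.61 W/m².
— Configuration B (φ=-32.9°):
Solar declination: sin δ = sin ε · sin λ_s = sin 20.50° × sin 328.7° = -0.18194, so δ = -10.483°.
cos H₀ = −tan(-32.9°) tan(-10.483°) = -0.1197, H₀ = 1.6908 rad.
Bracket: H₀ sin φ sin δ + cos φ cos δ sin H₀ = 1.6908×-0.54317×-0.18194 + 0.83962×0.98331×0.99281 = 0.167092 + 0.819671 = 0.986763.
Q̄ = (S₀/π) × [bracket] = (807/π) × 0.986763 = 253.48 W/m².
Ratio Q̄_A / Q̄_B = 131.61 / 253.48 = 0.5192.

Q̄_A / Q̄_B ≈ 0.519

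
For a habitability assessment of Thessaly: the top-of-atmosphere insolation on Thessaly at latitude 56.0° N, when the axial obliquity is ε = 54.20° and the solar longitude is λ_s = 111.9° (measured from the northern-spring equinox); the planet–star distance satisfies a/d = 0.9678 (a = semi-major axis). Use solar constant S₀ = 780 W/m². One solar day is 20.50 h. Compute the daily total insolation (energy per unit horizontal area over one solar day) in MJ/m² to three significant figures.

Solar declination: sin δ = sin ε · sin λ_s = sin 54.20° × sin 111.9° = 0.75253, so δ = +48.810°.
cos H₀ = −tan(+56.0°) tan(+48.810°) = -1.6941 ≤ −1 ⇒ polar day, H₀ = π.
Bracket: H₀ sin φ sin δ + cos φ cos δ sin H₀ = 3.1416×0.82904×0.75253 + 0.55919×0.65855×0.00000 = 1.959973 + 0.000000 = 1.959973.
Inverse-square distance factor (a/d)² = 0.9678² = 0.936637.
Q̄ = (S₀/π) × 0.936637 × [bracket] = (780/π) × 0.936637 × 1.959973 = 455.79 W/m².
Daily total = Q̄ × 20.50 h × 3600 s/h = 455.79 × 20.50 × 3600 / 10⁶ = 33.64 MJ/m².

33.6 MJ/m²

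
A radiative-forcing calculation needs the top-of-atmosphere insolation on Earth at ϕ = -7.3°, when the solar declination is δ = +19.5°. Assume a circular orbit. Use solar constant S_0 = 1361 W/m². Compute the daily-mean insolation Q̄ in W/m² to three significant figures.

cos h₀ = −tan(-7.3°) tan(+19.500°) = 0.0454, h₀ = 1.5254 rad.
Bracket: h₀ sin ϕ sin δ + cos ϕ cos δ sin h₀ = 1.5254×-0.12706×0.33381 + 0.99189×0.94264×0.99897 = -0.064698 + 0.934032 = 0.869334.
Q̄ = (S_0/π) × [bracket] = (1361/π) × 0.869334 = 376.6 W/m².

Q̄ ≈ 377 W/m²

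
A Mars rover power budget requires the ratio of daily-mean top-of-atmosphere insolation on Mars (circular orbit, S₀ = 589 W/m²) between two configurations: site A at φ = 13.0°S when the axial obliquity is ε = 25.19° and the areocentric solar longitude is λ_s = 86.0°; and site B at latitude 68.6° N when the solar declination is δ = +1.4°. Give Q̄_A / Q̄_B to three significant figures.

Q̄_A / Q̄_B ≈ 1.84

— Configuration A (φ=-13.0°):
sin δ = sin 25.19° × sin 86.0° = 0.42458, so δ = +25.124°.
cos H₀ = −tan(-13.0°) tan(+25.124°) = 0.1083, H₀ = 1.4623 rad.
Bracket: H₀ sin φ sin δ + cos φ cos δ sin H₀ = 1.4623×-0.22495×0.42458 + 0.97437×0.90539×0.99412 = -0.139663 + 0.876998 = 0.737335.
Q̄ = (S₀/π) × [bracket] = (589/π) × 0.737335 = 138.24 W/m².
— Configuration B (φ=+68.6°):
cos H₀ = −tan(+68.6°) tan(+1.400°) = -0.0624, H₀ = 1.6332 rad.
Bracket: H₀ sin φ sin δ + cos φ cos δ sin H₀ = 1.6332×0.93106×0.02443 + 0.36488×0.99970×0.99805 = 0.037148 + 0.364059 = 0.401207.
Q̄ = (S₀/π) × [bracket] = (589/π) × 0.401207 = 75.220 W/m².
Ratio Q̄_A / Q̄_B = 138.24 / 75.220 = 1.838.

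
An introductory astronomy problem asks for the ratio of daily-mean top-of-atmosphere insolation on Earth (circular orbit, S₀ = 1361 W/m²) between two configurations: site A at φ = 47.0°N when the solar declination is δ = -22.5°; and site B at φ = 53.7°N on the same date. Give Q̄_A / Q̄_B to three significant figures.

— Configuration A (φ=+47.0°):
cos H₀ = −tan(+47.0°) tan(-22.500°) = 0.4442, H₀ = 1.1105 rad.
Bracket: H₀ sin φ sin δ + cos φ cos δ sin H₀ = 1.1105×0.73135×-0.38268 + 0.68200×0.92388×0.89593 = -0.310799 + 0.564513 = 0.253714.
Q̄ = (S₀/π) × [bracket] = (1361/π) × 0.253714 = 109.91 W/m².
— Configuration B (φ=+53.7°):
cos H₀ = −tan(+53.7°) tan(-22.500°) = 0.5639, H₀ = 0.9717 rad.
Bracket: H₀ sin φ sin δ + cos φ cos δ sin H₀ = 0.9717×0.80593×-0.38268 + 0.59201×0.92388×0.82585 = -0.299685 + 0.451696 = 0.152011.
Q̄ = (S₀/π) × [bracket] = (1361/π) × 0.152011 = 65.854 W/m².
Ratio Q̄_A / Q̄_B = 109.91 / 65.854 = 1.669.

Q̄_A / Q̄_B ≈ 1.67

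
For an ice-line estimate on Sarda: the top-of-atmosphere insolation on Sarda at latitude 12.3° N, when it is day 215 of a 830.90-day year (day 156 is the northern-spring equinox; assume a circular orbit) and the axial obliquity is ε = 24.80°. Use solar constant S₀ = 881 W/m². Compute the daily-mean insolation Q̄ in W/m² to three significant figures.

Solar longitude: λ_s = 360° × (215 − 156)/830.90 = 25.563°.
sin δ = sin 24.80° × sin 25.563° = 0.18099, so δ = +10.428°.
cos H₀ = −tan(+12.3°) tan(+10.428°) = -0.0401, H₀ = 1.6109 rad.
Bracket: H₀ sin φ sin δ + cos φ cos δ sin H₀ = 1.6109×0.21303×0.18099 + 0.97705×0.98348×0.99919 = 0.062110 + 0.960131 = 1.022241.
Q̄ = (S₀/π) × [bracket] = (881/π) × 1.022241 = 286.7 W/m².

Q̄ ≈ 287 W/m²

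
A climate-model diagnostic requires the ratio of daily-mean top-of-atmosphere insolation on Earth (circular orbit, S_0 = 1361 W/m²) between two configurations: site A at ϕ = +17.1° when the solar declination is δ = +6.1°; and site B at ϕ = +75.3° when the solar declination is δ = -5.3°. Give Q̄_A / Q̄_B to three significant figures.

— Configuration A (ϕ=+17.1°):
cos h₀ = −tan(+17.1°) tan(+6.100°) = -0.0329, h₀ = 1.6037 rad.
Bracket: h₀ sin ϕ sin δ + cos ϕ cos δ sin h₀ = 1.6037×0.29404×0.10626 + 0.95579×0.99434×0.99946 = 0.050107 + 0.949867 = 0.999974.
Q̄ = (S_0/π) × [bracket] = (1361/π) × 0.999974 = 433.21 W/m².
— Configuration B (ϕ=+75.3°):
cos h₀ = −tan(+75.3°) tan(-5.300°) = 0.3536, h₀ = 1.2094 rad.
Bracket: h₀ sin ϕ sin δ + cos ϕ cos δ sin h₀ = 1.2094×0.96727×-0.09237 + 0.25376×0.99572×0.93539 = -0.108056 + 0.236349 = 0.128293.
Q̄ = (S_0/π) × [bracket] = (1361/π) × 0.128293 = 55.579 W/m².
Ratio Q̄_A / Q̄_B = 433.21 / 55.579 = 7.794.

Q̄_A / Q̄_B ≈ 7.79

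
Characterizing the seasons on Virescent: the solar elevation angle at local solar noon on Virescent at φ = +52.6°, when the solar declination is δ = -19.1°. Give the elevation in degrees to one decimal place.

18.3°

At local noon the hour angle is zero, so the zenith angle equals |φ − δ| = |+52.6° − (-19.100°)| = 71.700°.
Elevation = 90° − 71.700° = 18.3°.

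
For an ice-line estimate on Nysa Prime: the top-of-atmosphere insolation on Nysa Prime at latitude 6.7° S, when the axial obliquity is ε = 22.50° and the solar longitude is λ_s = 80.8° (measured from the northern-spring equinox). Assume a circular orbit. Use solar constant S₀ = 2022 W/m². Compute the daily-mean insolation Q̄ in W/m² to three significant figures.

Q̄ ≈ 548 W/m²

Solar declination: sin δ = sin ε · sin λ_s = sin 22.50° × sin 80.8° = 0.37776, so δ = +22.195°.
cos H₀ = −tan(-6.7°) tan(+22.195°) = 0.0479, H₀ = 1.5228 rad.
Bracket: H₀ sin φ sin δ + cos φ cos δ sin H₀ = 1.5228×-0.11667×0.37776 + 0.99317×0.92590×0.99885 = -0.067115 + 0.918519 = 0.851404.
Q̄ = (S₀/π) × [bracket] = (2022/π) × 0.851404 = 548.0 W/m².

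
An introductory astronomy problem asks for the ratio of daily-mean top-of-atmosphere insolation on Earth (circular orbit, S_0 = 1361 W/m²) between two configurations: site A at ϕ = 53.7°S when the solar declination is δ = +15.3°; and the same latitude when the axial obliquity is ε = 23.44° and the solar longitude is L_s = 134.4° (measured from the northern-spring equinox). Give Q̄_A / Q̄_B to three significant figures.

— Configuration A (ϕ=-53.7°):
cos h₀ = −tan(-53.7°) tan(+15.300°) = 0.3724, h₀ = 1.1892 rad.
Bracket: h₀ sin ϕ sin δ + cos ϕ cos δ sin h₀ = 1.1892×-0.80593×0.26387 + 0.59201×0.96456×0.92806 = -0.252896 + 0.529949 = 0.277053.
Q̄ = (S_0/π) × [bracket] = (1361/π) × 0.277053 = 120.02 W/m².
— Configuration B (ϕ=-53.7°):
Solar declination: sin δ = sin ε · sin L_s = sin 23.44° × sin 134.4° = 0.28421, so δ = +16.512°.
cos h₀ = −tan(-53.7°) tan(+16.512°) = 0.4035, h₀ = 1.1554 rad.
Bracket: h₀ sin ϕ sin δ + cos ϕ cos δ sin h₀ = 1.1554×-0.80593×0.28421 + 0.59201×0.95876×0.91496 = -0.264648 + 0.519327 = 0.254679.
Q̄ = (S_0/π) × [bracket] = (1361/π) × 0.254679 = 110.33 W/m².
Ratio Q̄_A / Q̄_B = 120.02 / 110.33 = 1.088.

Q̄_A / Q̄_B ≈ 1.09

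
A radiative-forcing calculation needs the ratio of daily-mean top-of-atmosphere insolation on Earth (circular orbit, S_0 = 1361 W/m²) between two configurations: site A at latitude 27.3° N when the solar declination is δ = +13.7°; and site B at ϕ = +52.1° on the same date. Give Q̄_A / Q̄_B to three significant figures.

Q̄_A / Q̄_B ≈ 1.13

— Configuration A (ϕ=+27.3°):
cos h₀ = −tan(+27.3°) tan(+13.700°) = -0.1258, h₀ = 1.6970 rad.
Bracket: h₀ sin ϕ sin δ + cos ϕ cos δ sin h₀ = 1.6970×0.45865×0.23684 + 0.88862×0.97155×0.99205 = 0.184339 + 0.856475 = 1.040814.
Q̄ = (S_0/π) × [bracket] = (1361/π) × 1.040814 = 450.90 W/m².
— Configuration B (ϕ=+52.1°):
cos h₀ = −tan(+52.1°) tan(+13.700°) = -0.3131, h₀ = 1.8893 rad.
Bracket: h₀ sin ϕ sin δ + cos ϕ cos δ sin h₀ = 1.8893×0.78908×0.23684 + 0.61429×0.97155×0.94971 = 0.353083 + 0.566800 = 0.919883.
Q̄ = (S_0/π) × [bracket] = (1361/π) × 0.919883 = 398.51 W/m².
Ratio Q̄_A / Q̄_B = 450.90 / 398.51 = 1.131.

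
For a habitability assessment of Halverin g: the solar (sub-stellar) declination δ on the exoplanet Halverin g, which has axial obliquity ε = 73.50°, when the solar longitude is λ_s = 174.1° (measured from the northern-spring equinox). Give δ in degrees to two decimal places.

sin δ = sin ε · sin λ_s = sin 73.50° × sin 174.1° = 0.098560.
δ = arcsin(0.098560) = +5.66°.

δ = +5.66°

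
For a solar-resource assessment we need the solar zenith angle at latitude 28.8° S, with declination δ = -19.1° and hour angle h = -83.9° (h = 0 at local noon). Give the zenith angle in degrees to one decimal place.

θ_z = 75.8°

cos θ_z = sin φ sin δ + cos φ cos δ cos h = 0.157638 + 0.087994 = 0.245632.
θ_z = arccos(0.245632) = 75.8°.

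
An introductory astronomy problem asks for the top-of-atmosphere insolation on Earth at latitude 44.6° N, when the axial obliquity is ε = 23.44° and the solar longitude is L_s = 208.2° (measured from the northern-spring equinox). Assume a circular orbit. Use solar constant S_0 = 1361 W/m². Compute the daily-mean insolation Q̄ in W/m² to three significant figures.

Solar declination: sin δ = sin ε · sin L_s = sin 23.44° × sin 208.2° = -0.18798, so δ = -10.835°.
cos h₀ = −tan(+44.6°) tan(-10.835°) = 0.1887, h₀ = 1.3809 rad.
Bracket: h₀ sin ϕ sin δ + cos ϕ cos δ sin h₀ = 1.3809×0.70215×-0.18798 + 0.71203×0.98217×0.98203 = -0.182265 + 0.686767 = 0.504502.
Q̄ = (S_0/π) × [bracket] = (1361/π) × 0.504502 = 218.6 W/m².

Q̄ ≈ 219 W/m²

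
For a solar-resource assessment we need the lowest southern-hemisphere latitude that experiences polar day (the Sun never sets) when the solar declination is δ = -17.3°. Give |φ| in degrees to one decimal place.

|φ| = 72.7°

Polar day requires cos H₀ = −tan φ tan δ ≤ −1, i.e. tan φ tan δ ≥ 1.
The boundary is |tan φ| · |tan δ| = 1, so |φ| = 90° − |δ| = 90° − 17.3° = 72.7° in the southern hemisphere.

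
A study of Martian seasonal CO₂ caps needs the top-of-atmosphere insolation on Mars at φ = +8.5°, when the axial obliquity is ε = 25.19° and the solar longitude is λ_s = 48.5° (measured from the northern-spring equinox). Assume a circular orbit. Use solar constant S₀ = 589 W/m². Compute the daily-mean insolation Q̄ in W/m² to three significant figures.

Solar declination: sin δ = sin ε · sin λ_s = sin 25.19° × sin 48.5° = 0.31877, so δ = +18.589°.
cos H₀ = −tan(+8.5°) tan(+18.589°) = -0.0503, H₀ = 1.6211 rad.
Bracket: H₀ sin φ sin δ + cos φ cos δ sin H₀ = 1.6211×0.14781×0.31877 + 0.98902×0.94783×0.99874 = 0.076382 + 0.936242 = 1.012624.
Q̄ = (S₀/π) × [bracket] = (589/π) × 1.012624 = 189.9 W/m².

Q̄ ≈ 190 W/m²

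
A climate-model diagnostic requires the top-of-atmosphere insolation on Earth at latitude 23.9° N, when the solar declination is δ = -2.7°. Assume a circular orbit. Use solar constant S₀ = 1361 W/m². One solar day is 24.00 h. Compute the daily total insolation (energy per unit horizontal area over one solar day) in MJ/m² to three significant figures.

33.1 MJ/m²

cos H₀ = −tan(+23.9°) tan(-2.700°) = 0.0209, H₀ = 1.5499 rad.
Bracket: H₀ sin φ sin δ + cos φ cos δ sin H₀ = 1.5499×0.40514×-0.04711 + 0.91425×0.99889×0.99978 = -0.029582 + 0.913034 = 0.883452.
Q̄ = (S₀/π) × [bracket] = (1361/π) × 0.883452 = 382.73 W/m².
Daily total = Q̄ × 24.00 h × 3600 s/h = 382.73 × 24.00 × 3600 / 10⁶ = 33.07 MJ/m².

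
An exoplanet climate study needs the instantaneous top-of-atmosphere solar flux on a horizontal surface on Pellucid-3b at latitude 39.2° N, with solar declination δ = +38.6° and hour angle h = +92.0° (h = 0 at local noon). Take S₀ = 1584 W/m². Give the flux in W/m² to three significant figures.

cos θ_z = sin φ sin δ + cos φ cos δ cos h = 0.394310 + -0.021136 = 0.373174.
Flux = S₀ · cos θ_z = 1584 × 0.373174 = 591.1 W/m².

591 W/m²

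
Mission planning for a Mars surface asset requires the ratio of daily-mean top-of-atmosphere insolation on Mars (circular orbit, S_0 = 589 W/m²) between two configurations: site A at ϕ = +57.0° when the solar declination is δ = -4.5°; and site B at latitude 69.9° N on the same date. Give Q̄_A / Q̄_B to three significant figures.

Q̄_A / Q̄_B ≈ 1.89

— Configuration A (ϕ=+57.0°):
cos h₀ = −tan(+57.0°) tan(-4.500°) = 0.1212, h₀ = 1.4493 rad.
Bracket: h₀ sin ϕ sin δ + cos ϕ cos δ sin h₀ = 1.4493×0.83867×-0.07846 + 0.54464×0.99692×0.99263 = -0.095367 + 0.538961 = 0.443594.
Q̄ = (S_0/π) × [bracket] = (589/π) × 0.443594 = 83.167 W/m².
— Configuration B (ϕ=+69.9°):
cos h₀ = −tan(+69.9°) tan(-4.500°) = 0.2151, h₀ = 1.3540 rad.
Bracket: h₀ sin ϕ sin δ + cos ϕ cos δ sin h₀ = 1.3540×0.93909×-0.07846 + 0.34366×0.99692×0.97660 = -0.099764 + 0.334585 = 0.234821.
Q̄ = (S_0/π) × [bracket] = (589/π) × 0.234821 = 44.025 W/m².
Ratio Q̄_A / Q̄_B = 83.167 / 44.025 = 1.889.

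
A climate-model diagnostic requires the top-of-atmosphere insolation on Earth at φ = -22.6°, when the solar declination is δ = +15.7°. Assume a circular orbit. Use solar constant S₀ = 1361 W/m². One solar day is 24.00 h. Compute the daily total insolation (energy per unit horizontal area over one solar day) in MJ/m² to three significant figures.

27.4 MJ/m²

cos H₀ = −tan(-22.6°) tan(+15.700°) = 0.1170, H₀ = 1.4535 rad.
Bracket: H₀ sin φ sin δ + cos φ cos δ sin H₀ = 1.4535×-0.38430×0.27060 + 0.92321×0.96269×0.99313 = -0.151152 + 0.882659 = 0.731507.
Q̄ = (S₀/π) × [bracket] = (1361/π) × 0.731507 = 316.90 W/m².
Daily total = Q̄ × 24.00 h × 3600 s/h = 316.90 × 24.00 × 3600 / 10⁶ = 27.38 MJ/m².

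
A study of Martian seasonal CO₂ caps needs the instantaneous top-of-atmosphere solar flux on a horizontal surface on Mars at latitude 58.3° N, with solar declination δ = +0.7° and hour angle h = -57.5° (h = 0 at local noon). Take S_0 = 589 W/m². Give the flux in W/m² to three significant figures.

cos θ_z = sin ϕ sin δ + cos ϕ cos δ cos h = 0.010394 + 0.282315 = 0.292709.
Flux = S_0 · cos θ_z = 589 × 0.292709 = 172.4 W/m².

172 W/m²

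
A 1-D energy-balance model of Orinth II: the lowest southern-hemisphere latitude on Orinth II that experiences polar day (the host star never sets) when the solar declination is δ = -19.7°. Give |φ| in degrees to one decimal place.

Polar day requires cos H₀ = −tan φ tan δ ≤ −1, i.e. tan φ tan δ ≥ 1.
The boundary is |tan φ| · |tan δ| = 1, so |φ| = 90° − |δ| = 90° − 19.7° = 70.3° in the southern hemisphere.

|φ| = 70.3°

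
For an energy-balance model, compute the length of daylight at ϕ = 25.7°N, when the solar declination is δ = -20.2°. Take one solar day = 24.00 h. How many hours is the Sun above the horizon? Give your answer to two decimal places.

cos h₀ = −tan ϕ · tan δ = −tan(+25.7°) × tan(-20.200°) = 0.1771, so h₀ = 1.3928 rad = 79.80°.
Daylight = 2h₀/(2π) × 24.00 h = (1.3928/π) × 24.00 = 10.64 h.

10.64 h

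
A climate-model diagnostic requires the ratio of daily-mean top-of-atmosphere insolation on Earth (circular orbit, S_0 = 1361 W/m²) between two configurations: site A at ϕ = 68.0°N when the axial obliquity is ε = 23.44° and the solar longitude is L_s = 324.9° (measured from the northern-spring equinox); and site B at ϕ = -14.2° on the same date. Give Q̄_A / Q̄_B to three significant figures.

— Configuration A (ϕ=+68.0°):
Solar declination: sin δ = sin ε · sin L_s = sin 23.44° × sin 324.9° = -0.22873, so δ = -13.222°.
cos h₀ = −tan(+68.0°) tan(-13.222°) = 0.5815, h₀ = 0.9502 rad.
Bracket: h₀ sin ϕ sin δ + cos ϕ cos δ sin h₀ = 0.9502×0.92718×-0.22873 + 0.37461×0.97349×0.81351 = -0.201513 + 0.296670 = 0.095157.
Q̄ = (S_0/π) × [bracket] = (1361/π) × 0.095157 = 41.224 W/m².
— Configuration B (ϕ=-14.2°):
cos h₀ = −tan(-14.2°) tan(-13.222°) = -0.0595, h₀ = 1.6303 rad.
Bracket: h₀ sin ϕ sin δ + cos ϕ cos δ sin h₀ = 1.6303×-0.24531×-0.22873 + 0.96945×0.97349×0.99823 = 0.091476 + 0.942079 = 1.033555.
Q̄ = (S_0/π) × [bracket] = (1361/π) × 1.033555 = 447.76 W/m².
Ratio Q̄_A / Q̄_B = 41.224 / 447.76 = 0.09207.

Q̄_A / Q̄_B ≈ 0.0921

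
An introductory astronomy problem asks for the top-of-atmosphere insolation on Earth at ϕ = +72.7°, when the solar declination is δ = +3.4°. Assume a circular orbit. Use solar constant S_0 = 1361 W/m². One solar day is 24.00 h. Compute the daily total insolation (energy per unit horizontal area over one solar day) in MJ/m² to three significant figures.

14.6 MJ/m²

cos h₀ = −tan(+72.7°) tan(+3.400°) = -0.1907, h₀ = 1.7627 rad.
Bracket: h₀ sin ϕ sin δ + cos ϕ cos δ sin h₀ = 1.7627×0.95476×0.05931 + 0.29737×0.99824×0.98164 = 0.099816 + 0.291397 = 0.391213.
Q̄ = (S_0/π) × [bracket] = (1361/π) × 0.391213 = 169.48 W/m².
Daily total = Q̄ × 24.00 h × 3600 s/h = 169.48 × 24.00 × 3600 / 10⁶ = 14.64 MJ/m².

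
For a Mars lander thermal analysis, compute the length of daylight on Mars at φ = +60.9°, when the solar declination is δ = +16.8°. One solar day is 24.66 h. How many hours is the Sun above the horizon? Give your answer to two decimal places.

cos H₀ = −tan φ · tan δ = −tan(+60.9°) × tan(+16.800°) = -0.5424, so H₀ = 2.1441 rad = 122.85°.
Daylight = 2H₀/(2π) × 24.66 h = (2.1441/π) × 24.66 = 16.83 h.

16.83 h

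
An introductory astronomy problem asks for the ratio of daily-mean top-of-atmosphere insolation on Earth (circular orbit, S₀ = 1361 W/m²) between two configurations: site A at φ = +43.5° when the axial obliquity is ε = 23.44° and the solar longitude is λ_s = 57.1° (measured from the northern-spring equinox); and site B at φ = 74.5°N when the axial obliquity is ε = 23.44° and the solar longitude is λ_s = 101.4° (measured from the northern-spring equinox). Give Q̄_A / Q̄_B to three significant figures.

Q̄_A / Q̄_B ≈ 0.918

— Configuration A (φ=+43.5°):
Solar declination: sin δ = sin ε · sin λ_s = sin 23.44° × sin 57.1° = 0.33399, so δ = +19.511°.
cos H₀ = −tan(+43.5°) tan(+19.511°) = -0.3363, H₀ = 1.9137 rad.
Bracket: H₀ sin φ sin δ + cos φ cos δ sin H₀ = 1.9137×0.68835×0.33399 + 0.72537×0.94258×0.94177 = 0.439963 + 0.643906 = 1.083869.
Q̄ = (S₀/π) × [bracket] = (1361/π) × 1.083869 = 469.55 W/m².
— Configuration B (φ=+74.5°):
Solar declination: sin δ = sin ε · sin λ_s = sin 23.44° × sin 101.4° = 0.38994, so δ = +22.951°.
cos H₀ = −tan(+74.5°) tan(+22.951°) = -1.5270 ≤ −1 ⇒ polar day, H₀ = π.
Bracket: H₀ sin φ sin δ + cos φ cos δ sin H₀ = 3.1416×0.96363×0.38994 + 0.26724×0.92084×0.00000 = 1.180481 + 0.000000 = 1.180481.
Q̄ = (S₀/π) × [bracket] = (1361/π) × 1.180481 = 511.41 W/m².
Ratio Q̄_A / Q̄_B = 469.55 / 511.41 = 0.9181.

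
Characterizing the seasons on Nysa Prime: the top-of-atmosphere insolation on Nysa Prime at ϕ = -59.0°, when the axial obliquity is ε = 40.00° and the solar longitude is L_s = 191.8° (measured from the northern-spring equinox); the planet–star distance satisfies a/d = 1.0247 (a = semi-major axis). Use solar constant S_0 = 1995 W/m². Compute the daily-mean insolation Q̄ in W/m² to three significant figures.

Q̄ ≈ 467 W/m²

Solar declination: sin δ = sin ε · sin L_s = sin 40.00° × sin 191.8° = -0.13145, so δ = -7.553°.
cos h₀ = −tan(-59.0°) tan(-7.553°) = -0.2207, h₀ = 1.7933 rad.
Bracket: h₀ sin ϕ sin δ + cos ϕ cos δ sin h₀ = 1.7933×-0.85717×-0.13145 + 0.51504×0.99132×0.97535 = 0.202060 + 0.497984 = 0.700044.
Inverse-square distance factor (a/d)² = 1.0247² = 1.050010.
Q̄ = (S_0/π) × 1.050010 × [bracket] = (1995/π) × 1.050010 × 0.700044 = 466.8 W/m².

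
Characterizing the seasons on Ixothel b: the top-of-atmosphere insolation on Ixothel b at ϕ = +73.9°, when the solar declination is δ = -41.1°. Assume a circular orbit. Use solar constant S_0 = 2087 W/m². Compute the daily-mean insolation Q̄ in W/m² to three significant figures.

Q̄ ≈ 0.00 W/m²

cos h₀ = −tan(+73.9°) tan(-41.100°) = 3.0223 ≥ 1 ⇒ polar night, h₀ = 0 and Q̄ = 0.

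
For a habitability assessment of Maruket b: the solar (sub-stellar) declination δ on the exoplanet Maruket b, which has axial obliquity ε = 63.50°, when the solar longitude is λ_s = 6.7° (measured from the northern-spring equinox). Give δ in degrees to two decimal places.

δ = +5.99°

sin δ = sin ε · sin λ_s = sin 63.50° × sin 6.7° = 0.104413.
δ = arcsin(0.104413) = +5.99°.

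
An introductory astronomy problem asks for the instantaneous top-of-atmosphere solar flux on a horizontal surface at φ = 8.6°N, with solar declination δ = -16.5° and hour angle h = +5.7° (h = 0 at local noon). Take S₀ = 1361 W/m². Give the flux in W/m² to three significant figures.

1.23e+03 W/m²

cos θ_z = sin φ sin δ + cos φ cos δ cos h = -0.042470 + 0.943352 = 0.900882.
Flux = S₀ · cos θ_z = 1361 × 0.900882 = 1226 W/m².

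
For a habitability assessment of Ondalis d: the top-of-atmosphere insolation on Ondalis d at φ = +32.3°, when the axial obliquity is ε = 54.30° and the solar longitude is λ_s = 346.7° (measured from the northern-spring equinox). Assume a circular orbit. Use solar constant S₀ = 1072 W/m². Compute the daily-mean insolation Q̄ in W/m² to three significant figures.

Q̄ ≈ 232 W/m²

Solar declination: sin δ = sin ε · sin λ_s = sin 54.30° × sin 346.7° = -0.18682, so δ = -10.767°.
cos H₀ = −tan(+32.3°) tan(-10.767°) = 0.1202, H₀ = 1.4503 rad.
Bracket: H₀ sin φ sin δ + cos φ cos δ sin H₀ = 1.4503×0.53435×-0.18682 + 0.84526×0.98239×0.99275 = -0.144779 + 0.824355 = 0.679576.
Q̄ = (S₀/π) × [bracket] = (1072/π) × 0.679576 = 231.9 W/m².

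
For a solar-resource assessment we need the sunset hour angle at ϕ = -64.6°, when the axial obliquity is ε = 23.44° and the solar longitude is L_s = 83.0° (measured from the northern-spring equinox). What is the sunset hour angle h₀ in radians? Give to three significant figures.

h₀ = 0.439 rad

Solar declination: sin δ = sin ε · sin L_s = sin 23.44° × sin 83.0° = 0.39482, so δ = +23.255°.
cos h₀ = −tan ϕ · tan δ = −tan(-64.6°) × tan(+23.255°) = 0.9050, so h₀ = 0.4394 rad = 25.17°.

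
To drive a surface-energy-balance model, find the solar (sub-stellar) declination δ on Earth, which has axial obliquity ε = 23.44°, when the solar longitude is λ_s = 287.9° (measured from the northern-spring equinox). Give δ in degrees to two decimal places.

sin δ = sin ε · sin λ_s = sin 23.44° × sin 287.9° = -0.378533.
δ = arcsin(-0.378533) = -22.24°.

δ = -22.24°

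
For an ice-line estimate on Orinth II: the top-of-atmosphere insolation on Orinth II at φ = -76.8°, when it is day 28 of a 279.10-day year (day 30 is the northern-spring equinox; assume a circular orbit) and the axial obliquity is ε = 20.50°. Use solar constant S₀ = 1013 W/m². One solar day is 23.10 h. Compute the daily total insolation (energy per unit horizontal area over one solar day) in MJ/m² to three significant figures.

6.78 MJ/m²

Solar longitude: λ_s = 360° × (28 − 30)/279.10 = -2.580°, i.e. -2.580° + 360° = 357.420°.
sin δ = sin 20.50° × sin 357.420° = -0.01576, so δ = -0.903°.
cos H₀ = −tan(-76.8°) tan(-0.903°) = -0.0672, H₀ = 1.6381 rad.
Bracket: H₀ sin φ sin δ + cos φ cos δ sin H₀ = 1.6381×-0.97358×-0.01576 + 0.22835×0.99988×0.99774 = 0.025134 + 0.227807 = 0.252941.
Q̄ = (S₀/π) × [bracket] = (1013/π) × 0.252941 = 81.560 W/m².
Daily total = Q̄ × 23.10 h × 3600 s/h = 81.560 × 23.10 × 3600 / 10⁶ = 6.783 MJ/m².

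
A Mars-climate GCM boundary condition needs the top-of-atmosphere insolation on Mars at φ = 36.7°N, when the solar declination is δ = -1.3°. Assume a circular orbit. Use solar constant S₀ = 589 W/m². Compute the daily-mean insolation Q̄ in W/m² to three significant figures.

Q̄ ≈ 146 W/m²

cos H₀ = −tan(+36.7°) tan(-1.300°) = 0.0169, H₀ = 1.5539 rad.
Bracket: H₀ sin φ sin δ + cos φ cos δ sin H₀ = 1.5539×0.59763×-0.02269 + 0.80178×0.99974×0.99986 = -0.021071 + 0.801459 = 0.780388.
Q̄ = (S₀/π) × [bracket] = (589/π) × 0.780388 = 146.3 W/m².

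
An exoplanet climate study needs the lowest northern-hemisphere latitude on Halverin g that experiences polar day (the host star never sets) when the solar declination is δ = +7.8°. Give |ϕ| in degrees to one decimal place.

Polar day requires cos h₀ = −tan ϕ tan δ ≤ −1, i.e. tan ϕ tan δ ≥ 1.
The boundary is |tan ϕ| · |tan δ| = 1, so |ϕ| = 90° − |δ| = 90° − 7.8° = 82.2° in the northern hemisphere.

|ϕ| = 82.2°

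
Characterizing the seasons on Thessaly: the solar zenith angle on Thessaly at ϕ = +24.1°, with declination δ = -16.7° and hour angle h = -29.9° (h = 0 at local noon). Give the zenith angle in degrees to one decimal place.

θ_z = 50.2°

cos θ_z = sin ϕ sin δ + cos ϕ cos δ cos h = -0.117338 + 0.757957 = 0.640619.
θ_z = arccos(0.640619) = 50.2°.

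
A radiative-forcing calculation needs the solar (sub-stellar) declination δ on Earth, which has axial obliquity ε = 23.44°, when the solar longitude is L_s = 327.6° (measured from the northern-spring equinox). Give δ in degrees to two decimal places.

sin δ = sin ε · sin L_s = sin 23.44° × sin 327.6° = -0.213146.
δ = arcsin(-0.213146) = -12.31°.

δ = -12.31°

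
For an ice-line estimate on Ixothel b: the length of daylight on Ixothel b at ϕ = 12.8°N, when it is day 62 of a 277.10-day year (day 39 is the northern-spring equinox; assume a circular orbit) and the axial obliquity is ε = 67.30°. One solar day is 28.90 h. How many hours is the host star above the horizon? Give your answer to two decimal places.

15.53 h

Solar longitude: L_s = 360° × (62 − 39)/277.10 = 29.881°.
sin δ = sin 67.30° × sin 29.881° = 0.45961, so δ = +27.362°.
cos h₀ = −tan ϕ · tan δ = −tan(+12.8°) × tan(+27.362°) = -0.1176, so h₀ = 1.6886 rad = 96.75°.
Daylight = 2h₀/(2π) × 28.90 h = (1.6886/π) × 28.90 = 15.53 h.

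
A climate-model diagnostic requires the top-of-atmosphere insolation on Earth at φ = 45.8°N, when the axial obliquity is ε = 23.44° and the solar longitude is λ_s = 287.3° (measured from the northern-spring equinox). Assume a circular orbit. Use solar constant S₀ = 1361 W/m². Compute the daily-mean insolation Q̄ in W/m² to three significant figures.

Solar declination: sin δ = sin ε · sin λ_s = sin 23.44° × sin 287.3° = -0.37979, so δ = -22.321°.
cos H₀ = −tan(+45.8°) tan(-22.321°) = 0.4222, H₀ = 1.1349 rad.
Bracket: H₀ sin φ sin δ + cos φ cos δ sin H₀ = 1.1349×0.71691×-0.37979 + 0.69717×0.92507×0.90651 = -0.309005 + 0.584636 = 0.275631.
Q̄ = (S₀/π) × [bracket] = (1361/π) × 0.275631 = 119.4 W/m².

Q̄ ≈ 119 W/m²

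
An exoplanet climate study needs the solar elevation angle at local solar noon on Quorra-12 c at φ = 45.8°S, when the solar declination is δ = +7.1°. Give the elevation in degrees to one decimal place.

37.1°

At local noon the hour angle is zero, so the zenith angle equals |φ − δ| = |-45.8° − (+7.100°)| = 52.900°.
Elevation = 90° − 52.900° = 37.1°.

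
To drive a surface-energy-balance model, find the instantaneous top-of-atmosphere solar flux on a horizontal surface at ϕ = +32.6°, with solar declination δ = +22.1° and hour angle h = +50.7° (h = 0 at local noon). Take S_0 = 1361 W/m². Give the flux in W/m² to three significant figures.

cos θ_z = sin ϕ sin δ + cos ϕ cos δ cos h = 0.202699 + 0.494389 = 0.697088.
Flux = S_0 · cos θ_z = 1361 × 0.697088 = 948.7 W/m².

949 W/m²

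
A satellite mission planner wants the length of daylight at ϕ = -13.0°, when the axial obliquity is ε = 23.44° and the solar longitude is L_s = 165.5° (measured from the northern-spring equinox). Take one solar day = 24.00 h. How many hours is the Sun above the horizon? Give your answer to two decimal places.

11.82 h

Solar declination: sin δ = sin ε · sin L_s = sin 23.44° × sin 165.5° = 0.09960, so δ = +5.716°.
cos h₀ = −tan ϕ · tan δ = −tan(-13.0°) × tan(+5.716°) = 0.0231, so h₀ = 1.5477 rad = 88.68°.
Daylight = 2h₀/(2π) × 24.00 h = (1.5477/π) × 24.00 = 11.82 h.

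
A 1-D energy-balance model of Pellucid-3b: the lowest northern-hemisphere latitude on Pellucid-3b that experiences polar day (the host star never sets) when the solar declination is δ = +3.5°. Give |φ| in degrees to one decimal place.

|φ| = 86.5°

Polar day requires cos H₀ = −tan φ tan δ ≤ −1, i.e. tan φ tan δ ≥ 1.
The boundary is |tan φ| · |tan δ| = 1, so |φ| = 90° − |δ| = 90° − 3.5° = 86.5° in the northern hemisphere.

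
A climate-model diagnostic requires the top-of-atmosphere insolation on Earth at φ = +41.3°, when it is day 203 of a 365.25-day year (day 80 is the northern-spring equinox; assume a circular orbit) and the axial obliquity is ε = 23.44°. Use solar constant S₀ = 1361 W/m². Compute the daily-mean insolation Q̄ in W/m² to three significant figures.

Q̄ ≈ 474 W/m²

Solar longitude: λ_s = 360° × (203 − 80)/365.25 = 121.232°.
sin δ = sin 23.44° × sin 121.232° = 0.34014, so δ = +19.885°.
cos H₀ = −tan(+41.3°) tan(+19.885°) = -0.3178, H₀ = 1.8942 rad.
Bracket: H₀ sin φ sin δ + cos φ cos δ sin H₀ = 1.8942×0.66000×0.34014 + 0.75126×0.94038×0.94817 = 0.425234 + 0.669854 = 1.095088.
Q̄ = (S₀/π) × [bracket] = (1361/π) × 1.095088 = 474.4 W/m².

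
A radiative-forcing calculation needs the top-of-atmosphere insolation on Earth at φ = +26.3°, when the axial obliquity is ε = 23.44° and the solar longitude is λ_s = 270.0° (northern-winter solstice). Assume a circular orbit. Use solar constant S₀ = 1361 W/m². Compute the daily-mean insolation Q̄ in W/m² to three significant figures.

Q̄ ≈ 245 W/m²

Solar declination: sin δ = sin ε · sin λ_s = sin 23.44° × sin 270.0° = -0.39779, so δ = -23.440°.
cos H₀ = −tan(+26.3°) tan(-23.440°) = 0.2143, H₀ = 1.3548 rad.
Bracket: H₀ sin φ sin δ + cos φ cos δ sin H₀ = 1.3548×0.44307×-0.39779 + 0.89649×0.91748×0.97677 = -0.238782 + 0.803405 = 0.564623.
Q̄ = (S₀/π) × [bracket] = (1361/π) × 0.564623 = 244.6 W/m².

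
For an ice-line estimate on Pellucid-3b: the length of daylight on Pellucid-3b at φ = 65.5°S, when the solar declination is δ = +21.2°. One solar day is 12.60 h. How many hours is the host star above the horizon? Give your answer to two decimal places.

2.22 h

cos H₀ = −tan φ · tan δ = −tan(-65.5°) × tan(+21.200°) = 0.8511, so H₀ = 0.5527 rad = 31.67°.
Daylight = 2H₀/(2π) × 12.60 h = (0.5527/π) × 12.60 = 2.22 h.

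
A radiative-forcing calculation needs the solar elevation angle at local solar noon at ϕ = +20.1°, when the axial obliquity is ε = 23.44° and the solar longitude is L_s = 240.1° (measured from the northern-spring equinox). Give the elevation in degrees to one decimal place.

Solar declination: sin δ = sin ε · sin L_s = sin 23.44° × sin 240.1° = -0.34484, so δ = -20.172°.
At local noon the hour angle is zero, so the zenith angle equals |ϕ − δ| = |+20.1° − (-20.172°)| = 40.272°.
Elevation = 90° − 40.272° = 49.7°.

49.7°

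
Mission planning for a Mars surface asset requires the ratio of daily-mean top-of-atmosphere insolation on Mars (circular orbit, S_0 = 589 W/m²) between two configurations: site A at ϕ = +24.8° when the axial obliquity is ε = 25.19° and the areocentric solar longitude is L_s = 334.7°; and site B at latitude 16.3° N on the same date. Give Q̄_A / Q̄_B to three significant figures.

— Configuration A (ϕ=+24.8°):
sin δ = sin 25.19° × sin 334.7° = -0.18189, so δ = -10.480°.
cos h₀ = −tan(+24.8°) tan(-10.480°) = 0.0855, h₀ = 1.4852 rad.
Bracket: h₀ sin ϕ sin δ + cos ϕ cos δ sin h₀ = 1.4852×0.41945×-0.18189 + 0.90778×0.98332×0.99634 = -0.113311 + 0.889371 = 0.776060.
Q̄ = (S_0/π) × [bracket] = (589/π) × 0.776060 = 145.50 W/m².
— Configuration B (ϕ=+16.3°):
cos h₀ = −tan(+16.3°) tan(-10.480°) = 0.0541, h₀ = 1.5167 rad.
Bracket: h₀ sin ϕ sin δ + cos ϕ cos δ sin h₀ = 1.5167×0.28067×-0.18189 + 0.95981×0.98332×0.99854 = -0.077429 + 0.942422 = 0.864993.
Q̄ = (S_0/π) × [bracket] = (589/π) × 0.864993 = 162.17 W/m².
Ratio Q̄_A / Q̄_B = 145.50 / 162.17 = 0.8972.

Q̄_A / Q̄_B ≈ 0.897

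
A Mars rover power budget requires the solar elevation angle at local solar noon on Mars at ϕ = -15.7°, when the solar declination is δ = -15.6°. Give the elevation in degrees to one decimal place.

89.9°

At local noon the hour angle is zero, so the zenith angle equals |ϕ − δ| = |-15.7° − (-15.600°)| = 0.100°.
Elevation = 90° − 0.100° = 89.9°.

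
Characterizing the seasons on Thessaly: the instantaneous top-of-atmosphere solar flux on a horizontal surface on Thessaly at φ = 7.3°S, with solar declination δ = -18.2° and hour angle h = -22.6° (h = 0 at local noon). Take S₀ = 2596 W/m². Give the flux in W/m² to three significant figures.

2.36e+03 W/m²

cos θ_z = sin φ sin δ + cos φ cos δ cos h = 0.039687 + 0.869915 = 0.909602.
Flux = S₀ · cos θ_z = 2596 × 0.909602 = 2361 W/m².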